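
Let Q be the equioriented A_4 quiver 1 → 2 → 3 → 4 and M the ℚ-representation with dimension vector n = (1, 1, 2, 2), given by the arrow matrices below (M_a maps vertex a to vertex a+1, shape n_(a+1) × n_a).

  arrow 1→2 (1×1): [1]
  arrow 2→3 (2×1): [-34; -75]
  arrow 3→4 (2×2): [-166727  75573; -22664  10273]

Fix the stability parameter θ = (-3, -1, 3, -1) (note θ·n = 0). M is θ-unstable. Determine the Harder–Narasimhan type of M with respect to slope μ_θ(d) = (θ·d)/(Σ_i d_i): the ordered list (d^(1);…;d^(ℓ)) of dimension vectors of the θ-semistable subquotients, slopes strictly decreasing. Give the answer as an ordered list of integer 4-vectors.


Via rank(M_{q-1}∘⋯∘M_p): M ≅ I[1,4], I[3,4].
μ_θ-semistable layers: μ^(1)=1; μ^(2)=-1; μ^(3)=-3

((0, 0, 2, 2); (0, 1, 0, 0); (1, 0, 0, 0))


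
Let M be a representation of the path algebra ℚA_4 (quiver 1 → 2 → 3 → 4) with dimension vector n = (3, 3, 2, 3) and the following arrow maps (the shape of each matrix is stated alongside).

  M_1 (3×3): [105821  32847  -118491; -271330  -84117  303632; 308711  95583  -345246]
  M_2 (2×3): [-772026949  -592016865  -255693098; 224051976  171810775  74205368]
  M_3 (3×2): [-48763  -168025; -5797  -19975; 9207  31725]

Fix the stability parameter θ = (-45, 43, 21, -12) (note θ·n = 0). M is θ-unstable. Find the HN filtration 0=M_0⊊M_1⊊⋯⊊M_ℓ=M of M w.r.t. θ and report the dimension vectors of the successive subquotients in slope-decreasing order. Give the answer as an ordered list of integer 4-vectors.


Interval decomposition of M: I[1,2], I[1,3], I[1,4], I[4,4]^2.
HN type (ℓ=5): μ^(1)=43; μ^(2)=32; μ^(3)=52/3; μ^(4)=-12; μ^(5)=-45

((0, 1, 0, 0); (0, 1, 1, 0); (0, 1, 1, 1); (0, 0, 0, 2); (3, 0, 0, 0))


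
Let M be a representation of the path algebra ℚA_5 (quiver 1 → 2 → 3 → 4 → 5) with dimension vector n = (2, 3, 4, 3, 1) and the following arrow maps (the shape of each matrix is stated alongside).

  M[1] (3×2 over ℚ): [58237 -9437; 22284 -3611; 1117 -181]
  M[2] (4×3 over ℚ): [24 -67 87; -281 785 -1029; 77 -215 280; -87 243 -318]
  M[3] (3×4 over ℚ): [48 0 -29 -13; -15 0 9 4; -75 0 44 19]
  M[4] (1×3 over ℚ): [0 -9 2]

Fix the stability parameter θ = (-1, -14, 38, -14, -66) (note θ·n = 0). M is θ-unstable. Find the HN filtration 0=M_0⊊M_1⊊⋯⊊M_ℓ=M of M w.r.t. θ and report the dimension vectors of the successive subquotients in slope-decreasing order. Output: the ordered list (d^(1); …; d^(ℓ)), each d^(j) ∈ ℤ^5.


Via rank(M_{q-1}∘⋯∘M_p): M ≅ I[1,3], I[1,5], I[2,3], I[3,4], I[4,4].
μ_θ-semistable layers: μ^(1)=38; μ^(2)=12; μ^(3)=-15/2; μ^(4)=-57/5; μ^(5)=-14

((0, 0, 2, 0, 0); (0, 0, 1, 1, 0); (1, 1, 0, 0, 0); (1, 1, 1, 1, 1); (0, 1, 0, 1, 0))


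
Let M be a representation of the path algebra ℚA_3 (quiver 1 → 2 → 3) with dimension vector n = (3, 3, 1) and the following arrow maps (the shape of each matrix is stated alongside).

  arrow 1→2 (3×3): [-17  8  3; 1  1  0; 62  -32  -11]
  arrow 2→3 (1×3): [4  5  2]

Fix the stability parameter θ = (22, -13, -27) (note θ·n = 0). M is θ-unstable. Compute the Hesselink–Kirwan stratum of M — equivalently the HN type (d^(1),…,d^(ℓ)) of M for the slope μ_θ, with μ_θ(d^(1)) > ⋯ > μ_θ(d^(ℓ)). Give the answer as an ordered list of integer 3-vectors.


Via rank(M_{q-1}∘⋯∘M_p): M ≅ I[1,2]^2, I[1,3].
μ_θ-semistable layers: μ^(1)=9/2; μ^(2)=-6

((2, 2, 0); (1, 1, 1))


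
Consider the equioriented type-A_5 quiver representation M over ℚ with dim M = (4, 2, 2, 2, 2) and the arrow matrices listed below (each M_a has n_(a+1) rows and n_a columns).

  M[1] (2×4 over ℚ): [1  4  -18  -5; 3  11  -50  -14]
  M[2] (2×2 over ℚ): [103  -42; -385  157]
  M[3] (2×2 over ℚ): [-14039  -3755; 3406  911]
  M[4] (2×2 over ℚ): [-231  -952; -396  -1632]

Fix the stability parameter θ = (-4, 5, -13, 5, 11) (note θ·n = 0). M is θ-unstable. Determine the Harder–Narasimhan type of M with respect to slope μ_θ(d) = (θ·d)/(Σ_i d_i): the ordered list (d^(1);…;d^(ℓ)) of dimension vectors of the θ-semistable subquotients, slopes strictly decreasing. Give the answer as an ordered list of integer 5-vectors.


Interval decomposition of M: I[1,1]^2, I[1,4], I[1,5], I[5,5].
HN type (ℓ=3): μ^(1)=11; μ^(2)=5; μ^(3)=-4

((0, 0, 0, 0, 2); (0, 0, 0, 2, 0); (4, 2, 2, 0, 0))


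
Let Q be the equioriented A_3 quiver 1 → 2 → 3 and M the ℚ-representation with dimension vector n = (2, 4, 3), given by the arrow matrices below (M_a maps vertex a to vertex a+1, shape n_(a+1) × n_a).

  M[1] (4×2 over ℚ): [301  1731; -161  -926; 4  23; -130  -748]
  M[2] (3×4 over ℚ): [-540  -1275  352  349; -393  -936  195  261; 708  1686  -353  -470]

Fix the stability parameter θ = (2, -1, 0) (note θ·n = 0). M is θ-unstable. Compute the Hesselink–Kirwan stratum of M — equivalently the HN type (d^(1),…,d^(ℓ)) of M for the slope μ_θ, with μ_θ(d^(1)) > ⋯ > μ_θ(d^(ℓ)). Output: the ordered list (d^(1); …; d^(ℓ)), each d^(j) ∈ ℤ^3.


Via rank(M_{q-1}∘⋯∘M_p): M ≅ I[1,3]^2, I[2,2], I[2,3].
μ_θ-semistable layers: μ^(1)=1/3; μ^(2)=0; μ^(3)=-1

((2, 2, 2); (0, 0, 1); (0, 2, 0))


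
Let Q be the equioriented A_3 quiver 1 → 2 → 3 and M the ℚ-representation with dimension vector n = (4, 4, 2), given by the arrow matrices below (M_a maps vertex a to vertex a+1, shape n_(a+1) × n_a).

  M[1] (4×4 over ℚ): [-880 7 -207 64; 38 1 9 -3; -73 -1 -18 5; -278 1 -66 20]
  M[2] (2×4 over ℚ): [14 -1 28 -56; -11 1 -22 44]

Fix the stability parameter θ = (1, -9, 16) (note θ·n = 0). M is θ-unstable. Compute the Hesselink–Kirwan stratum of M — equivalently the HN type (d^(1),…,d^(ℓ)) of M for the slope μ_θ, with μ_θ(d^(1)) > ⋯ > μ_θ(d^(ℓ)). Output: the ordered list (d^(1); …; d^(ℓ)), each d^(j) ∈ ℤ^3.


Interval decomposition of M: I[1,2]^2, I[1,3]^2.
HN type (ℓ=2): μ^(1)=16; μ^(2)=-4

((0, 0, 2); (4, 4, 0))


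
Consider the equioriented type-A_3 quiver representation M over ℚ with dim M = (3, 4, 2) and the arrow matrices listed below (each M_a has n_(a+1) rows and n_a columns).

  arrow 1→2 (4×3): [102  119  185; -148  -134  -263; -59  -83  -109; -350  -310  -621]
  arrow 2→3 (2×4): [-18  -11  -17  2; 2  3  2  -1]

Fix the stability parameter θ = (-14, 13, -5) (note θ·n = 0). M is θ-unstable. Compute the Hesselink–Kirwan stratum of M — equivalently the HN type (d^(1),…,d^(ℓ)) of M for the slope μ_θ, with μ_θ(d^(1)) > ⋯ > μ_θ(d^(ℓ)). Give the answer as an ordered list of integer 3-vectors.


Via rank(M_{q-1}∘⋯∘M_p): M ≅ I[1,2], I[1,3]^2, I[2,2].
μ_θ-semistable layers: μ^(1)=13; μ^(2)=4; μ^(3)=-14

((0, 2, 0); (0, 2, 2); (3, 0, 0))


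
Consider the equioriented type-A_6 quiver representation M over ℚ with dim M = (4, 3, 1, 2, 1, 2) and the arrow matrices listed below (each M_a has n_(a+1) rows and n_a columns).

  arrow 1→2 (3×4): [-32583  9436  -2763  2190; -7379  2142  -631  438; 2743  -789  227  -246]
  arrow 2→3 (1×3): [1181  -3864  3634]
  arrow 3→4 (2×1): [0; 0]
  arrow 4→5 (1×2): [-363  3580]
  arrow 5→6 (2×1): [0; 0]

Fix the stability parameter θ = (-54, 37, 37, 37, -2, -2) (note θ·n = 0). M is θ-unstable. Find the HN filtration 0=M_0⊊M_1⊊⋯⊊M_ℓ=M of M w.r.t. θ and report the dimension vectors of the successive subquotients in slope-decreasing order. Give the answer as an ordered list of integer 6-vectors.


Barcode: M ≅ I[1,1]^2, I[1,2], I[1,3], I[2,2], I[4,4], I[4,5], I[6,6]^2. HN layers by μ_θ (4 steps, strictly decreasing):
  μ^(1)=37; μ^(2)=35/2; μ^(3)=-2; μ^(4)=-54

((0, 3, 1, 1, 0, 0); (0, 0, 0, 1, 1, 0); (0, 0, 0, 0, 0, 2); (4, 0, 0, 0, 0, 0))


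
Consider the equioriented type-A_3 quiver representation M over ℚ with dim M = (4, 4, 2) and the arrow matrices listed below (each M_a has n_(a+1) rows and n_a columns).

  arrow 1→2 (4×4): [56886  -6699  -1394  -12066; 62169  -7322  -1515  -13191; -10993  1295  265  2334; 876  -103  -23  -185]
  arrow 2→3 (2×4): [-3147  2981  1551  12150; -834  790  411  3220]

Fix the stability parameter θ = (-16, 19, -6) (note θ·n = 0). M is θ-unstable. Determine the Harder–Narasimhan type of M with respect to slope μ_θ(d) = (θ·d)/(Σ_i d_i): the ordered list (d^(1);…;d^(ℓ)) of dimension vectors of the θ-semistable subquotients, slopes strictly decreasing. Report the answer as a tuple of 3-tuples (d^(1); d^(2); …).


Via rank(M_{q-1}∘⋯∘M_p): M ≅ I[1,2]^2, I[1,3]^2.
μ_θ-semistable layers: μ^(1)=19; μ^(2)=13/2; μ^(3)=-16

((0, 2, 0); (0, 2, 2); (4, 0, 0))


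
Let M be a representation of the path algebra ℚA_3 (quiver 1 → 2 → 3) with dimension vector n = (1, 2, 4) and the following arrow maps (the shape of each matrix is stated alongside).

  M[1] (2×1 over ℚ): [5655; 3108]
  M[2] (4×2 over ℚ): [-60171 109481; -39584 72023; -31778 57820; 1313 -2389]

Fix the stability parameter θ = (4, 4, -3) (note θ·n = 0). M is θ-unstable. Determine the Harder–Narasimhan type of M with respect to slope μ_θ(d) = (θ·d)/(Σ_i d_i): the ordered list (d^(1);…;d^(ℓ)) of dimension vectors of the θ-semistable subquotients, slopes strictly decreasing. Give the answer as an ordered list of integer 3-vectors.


Interval decomposition of M: I[1,3], I[2,3], I[3,3]^2.
HN type (ℓ=3): μ^(1)=5/3; μ^(2)=1/2; μ^(3)=-3

((1, 1, 1); (0, 1, 1); (0, 0, 2))


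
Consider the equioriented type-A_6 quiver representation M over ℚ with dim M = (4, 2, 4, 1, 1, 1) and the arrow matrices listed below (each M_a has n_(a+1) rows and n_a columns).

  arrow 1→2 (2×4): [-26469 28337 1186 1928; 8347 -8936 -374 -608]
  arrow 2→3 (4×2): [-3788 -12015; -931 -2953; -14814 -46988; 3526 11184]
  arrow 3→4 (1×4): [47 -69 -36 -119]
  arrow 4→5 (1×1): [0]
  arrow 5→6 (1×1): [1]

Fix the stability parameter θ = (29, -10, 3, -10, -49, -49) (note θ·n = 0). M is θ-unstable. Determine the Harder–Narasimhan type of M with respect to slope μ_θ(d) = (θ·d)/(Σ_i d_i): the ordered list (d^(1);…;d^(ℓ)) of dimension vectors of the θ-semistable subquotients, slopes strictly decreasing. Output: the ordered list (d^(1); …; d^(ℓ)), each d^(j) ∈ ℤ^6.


Barcode: M ≅ I[1,1]^2, I[1,3], I[1,4], I[3,3]^2, I[5,6]. HN layers by μ_θ (4 steps, strictly decreasing):
  μ^(1)=29; μ^(2)=22/3; μ^(3)=3; μ^(4)=-49

((2, 0, 0, 0, 0, 0); (1, 1, 1, 0, 0, 0); (1, 1, 3, 1, 0, 0); (0, 0, 0, 0, 1, 1))


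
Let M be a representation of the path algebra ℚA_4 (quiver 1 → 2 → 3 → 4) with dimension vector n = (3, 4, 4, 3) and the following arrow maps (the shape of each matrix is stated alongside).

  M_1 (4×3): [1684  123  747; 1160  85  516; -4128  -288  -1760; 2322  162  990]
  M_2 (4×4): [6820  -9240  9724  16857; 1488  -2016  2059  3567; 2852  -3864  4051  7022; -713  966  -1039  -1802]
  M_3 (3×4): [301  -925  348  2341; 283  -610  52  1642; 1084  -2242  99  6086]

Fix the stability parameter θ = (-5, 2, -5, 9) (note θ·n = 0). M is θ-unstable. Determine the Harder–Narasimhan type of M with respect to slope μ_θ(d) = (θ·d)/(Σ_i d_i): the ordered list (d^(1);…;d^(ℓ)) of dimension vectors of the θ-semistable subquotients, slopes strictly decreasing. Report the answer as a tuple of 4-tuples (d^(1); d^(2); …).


Via rank(M_{q-1}∘⋯∘M_p): M ≅ I[1,2], I[1,4]^2, I[2,4], I[3,3].
μ_θ-semistable layers: μ^(1)=9; μ^(2)=2; μ^(3)=-3/2; μ^(4)=-5

((0, 0, 0, 3); (0, 1, 0, 0); (0, 3, 3, 0); (3, 0, 1, 0))


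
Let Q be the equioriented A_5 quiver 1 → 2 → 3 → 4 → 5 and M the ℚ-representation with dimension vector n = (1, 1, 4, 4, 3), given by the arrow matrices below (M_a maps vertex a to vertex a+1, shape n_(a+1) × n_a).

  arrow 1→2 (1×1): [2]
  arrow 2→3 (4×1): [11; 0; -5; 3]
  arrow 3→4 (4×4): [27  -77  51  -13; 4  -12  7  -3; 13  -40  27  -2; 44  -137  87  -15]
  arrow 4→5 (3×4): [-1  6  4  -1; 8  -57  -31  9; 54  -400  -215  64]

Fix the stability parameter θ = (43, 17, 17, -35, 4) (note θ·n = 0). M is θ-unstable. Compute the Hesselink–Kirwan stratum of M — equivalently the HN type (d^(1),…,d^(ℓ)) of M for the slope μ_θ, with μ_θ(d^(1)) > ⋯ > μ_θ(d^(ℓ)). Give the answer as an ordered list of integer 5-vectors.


Via rank(M_{q-1}∘⋯∘M_p): M ≅ I[1,5], I[3,4], I[3,5]^2.
μ_θ-semistable layers: μ^(1)=46/5; μ^(2)=4; μ^(3)=-9

((1, 1, 1, 1, 1); (0, 0, 0, 0, 2); (0, 0, 3, 3, 0))


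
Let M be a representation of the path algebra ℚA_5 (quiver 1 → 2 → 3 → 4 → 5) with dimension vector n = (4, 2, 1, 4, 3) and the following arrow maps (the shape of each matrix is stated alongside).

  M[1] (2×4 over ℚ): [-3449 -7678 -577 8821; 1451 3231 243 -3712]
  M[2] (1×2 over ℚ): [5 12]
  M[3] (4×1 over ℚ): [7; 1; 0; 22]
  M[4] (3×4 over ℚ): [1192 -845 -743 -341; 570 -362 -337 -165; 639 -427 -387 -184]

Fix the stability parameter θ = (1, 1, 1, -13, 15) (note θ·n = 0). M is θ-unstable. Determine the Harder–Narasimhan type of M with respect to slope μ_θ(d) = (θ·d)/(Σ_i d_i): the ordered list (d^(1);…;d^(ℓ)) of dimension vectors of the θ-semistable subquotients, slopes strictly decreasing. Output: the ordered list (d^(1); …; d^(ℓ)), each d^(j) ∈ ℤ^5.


Barcode: M ≅ I[1,1]^2, I[1,2], I[1,5], I[4,4], I[4,5]^2. HN layers by μ_θ (4 steps, strictly decreasing):
  μ^(1)=15; μ^(2)=1; μ^(3)=-5/2; μ^(4)=-13

((0, 0, 0, 0, 3); (3, 1, 0, 0, 0); (1, 1, 1, 1, 0); (0, 0, 0, 3, 0))


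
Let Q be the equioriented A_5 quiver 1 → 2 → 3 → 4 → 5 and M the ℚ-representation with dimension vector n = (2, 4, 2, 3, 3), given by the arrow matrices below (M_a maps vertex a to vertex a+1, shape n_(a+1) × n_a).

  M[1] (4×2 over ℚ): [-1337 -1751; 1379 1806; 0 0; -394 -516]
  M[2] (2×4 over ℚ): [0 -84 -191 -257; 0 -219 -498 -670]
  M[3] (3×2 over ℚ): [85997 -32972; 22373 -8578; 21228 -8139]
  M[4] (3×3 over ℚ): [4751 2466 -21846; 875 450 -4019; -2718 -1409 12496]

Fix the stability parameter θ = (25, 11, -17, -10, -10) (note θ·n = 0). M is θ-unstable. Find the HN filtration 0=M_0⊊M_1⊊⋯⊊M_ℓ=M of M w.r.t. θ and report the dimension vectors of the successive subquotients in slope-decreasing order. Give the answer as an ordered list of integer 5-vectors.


Interval decomposition of M: I[1,2], I[1,5], I[2,2], I[2,5], I[4,5].
HN type (ℓ=5): μ^(1)=18; μ^(2)=11; μ^(3)=-1/5; μ^(4)=-13/2; μ^(5)=-10

((1, 1, 0, 0, 0); (0, 1, 0, 0, 0); (1, 1, 1, 1, 1); (0, 1, 1, 1, 1); (0, 0, 0, 1, 1))


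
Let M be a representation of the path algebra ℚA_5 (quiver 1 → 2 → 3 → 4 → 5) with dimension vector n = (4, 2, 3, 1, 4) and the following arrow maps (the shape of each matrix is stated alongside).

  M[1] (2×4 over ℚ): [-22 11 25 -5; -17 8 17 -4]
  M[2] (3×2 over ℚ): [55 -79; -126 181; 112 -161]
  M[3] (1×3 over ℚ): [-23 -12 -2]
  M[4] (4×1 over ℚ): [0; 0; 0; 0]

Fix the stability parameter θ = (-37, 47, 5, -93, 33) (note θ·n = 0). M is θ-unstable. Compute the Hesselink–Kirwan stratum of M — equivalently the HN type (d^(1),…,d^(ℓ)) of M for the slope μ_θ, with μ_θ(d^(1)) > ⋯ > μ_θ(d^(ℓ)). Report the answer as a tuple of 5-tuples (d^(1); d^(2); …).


Barcode: M ≅ I[1,1]^2, I[1,3], I[1,4], I[3,3], I[5,5]^4. HN layers by μ_θ (5 steps, strictly decreasing):
  μ^(1)=33; μ^(2)=26; μ^(3)=5; μ^(4)=-41/3; μ^(5)=-37

((0, 0, 0, 0, 4); (0, 1, 1, 0, 0); (0, 0, 1, 0, 0); (0, 1, 1, 1, 0); (4, 0, 0, 0, 0))


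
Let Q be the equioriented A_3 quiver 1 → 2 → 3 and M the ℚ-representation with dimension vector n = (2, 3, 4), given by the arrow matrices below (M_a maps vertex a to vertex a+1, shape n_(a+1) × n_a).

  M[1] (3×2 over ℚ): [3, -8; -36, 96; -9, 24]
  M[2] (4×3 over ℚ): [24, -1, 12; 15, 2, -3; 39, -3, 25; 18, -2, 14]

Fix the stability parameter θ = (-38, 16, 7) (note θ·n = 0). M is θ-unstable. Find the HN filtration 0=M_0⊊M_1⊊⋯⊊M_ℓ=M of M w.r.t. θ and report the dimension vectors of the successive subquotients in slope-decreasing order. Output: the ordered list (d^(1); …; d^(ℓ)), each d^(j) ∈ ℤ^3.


Interval decomposition of M: I[1,1], I[1,2], I[2,3]^2, I[3,3]^2.
HN type (ℓ=4): μ^(1)=16; μ^(2)=23/2; μ^(3)=7; μ^(4)=-38

((0, 1, 0); (0, 2, 2); (0, 0, 2); (2, 0, 0))


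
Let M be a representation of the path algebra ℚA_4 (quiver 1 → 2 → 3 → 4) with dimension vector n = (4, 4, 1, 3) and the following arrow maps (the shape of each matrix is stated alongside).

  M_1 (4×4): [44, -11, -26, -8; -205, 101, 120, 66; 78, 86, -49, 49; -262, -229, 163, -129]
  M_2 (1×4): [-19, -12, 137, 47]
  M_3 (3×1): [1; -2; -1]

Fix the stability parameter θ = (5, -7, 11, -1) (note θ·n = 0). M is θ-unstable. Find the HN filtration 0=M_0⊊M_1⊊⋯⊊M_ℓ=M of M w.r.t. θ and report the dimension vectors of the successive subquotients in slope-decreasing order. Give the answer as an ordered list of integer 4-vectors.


Via rank(M_{q-1}∘⋯∘M_p): M ≅ I[1,2]^3, I[1,4], I[4,4]^2.
μ_θ-semistable layers: μ^(1)=5; μ^(2)=-1

((0, 0, 1, 1); (4, 4, 0, 2))


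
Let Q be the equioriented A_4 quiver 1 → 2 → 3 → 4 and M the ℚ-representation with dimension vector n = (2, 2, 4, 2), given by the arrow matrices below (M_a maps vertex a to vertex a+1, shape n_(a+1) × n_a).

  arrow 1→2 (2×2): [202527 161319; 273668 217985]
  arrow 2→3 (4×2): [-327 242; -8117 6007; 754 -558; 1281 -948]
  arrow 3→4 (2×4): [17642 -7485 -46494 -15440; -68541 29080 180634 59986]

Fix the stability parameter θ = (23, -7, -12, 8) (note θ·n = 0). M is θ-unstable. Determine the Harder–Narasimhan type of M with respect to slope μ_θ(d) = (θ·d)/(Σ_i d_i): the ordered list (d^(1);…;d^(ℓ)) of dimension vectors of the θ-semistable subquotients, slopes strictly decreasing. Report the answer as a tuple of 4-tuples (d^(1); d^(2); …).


Via rank(M_{q-1}∘⋯∘M_p): M ≅ I[1,4]^2, I[3,3]^2.
μ_θ-semistable layers: μ^(1)=8; μ^(2)=4/3; μ^(3)=-12

((0, 0, 0, 2); (2, 2, 2, 0); (0, 0, 2, 0))


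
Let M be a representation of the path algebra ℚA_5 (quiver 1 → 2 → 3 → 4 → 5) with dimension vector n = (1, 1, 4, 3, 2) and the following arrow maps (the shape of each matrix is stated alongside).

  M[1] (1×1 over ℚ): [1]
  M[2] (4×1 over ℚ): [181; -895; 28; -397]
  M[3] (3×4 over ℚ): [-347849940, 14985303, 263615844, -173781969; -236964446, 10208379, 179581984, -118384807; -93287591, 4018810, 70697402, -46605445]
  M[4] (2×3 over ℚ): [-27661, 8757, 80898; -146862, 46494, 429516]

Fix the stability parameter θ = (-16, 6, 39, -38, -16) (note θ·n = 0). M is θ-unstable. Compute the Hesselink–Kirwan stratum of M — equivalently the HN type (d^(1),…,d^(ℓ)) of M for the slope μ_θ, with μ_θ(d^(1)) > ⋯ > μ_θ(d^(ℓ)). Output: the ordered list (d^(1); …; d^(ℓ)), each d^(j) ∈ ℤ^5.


Interval decomposition of M: I[1,3], I[3,3], I[3,4]^2, I[4,5], I[5,5].
HN type (ℓ=5): μ^(1)=39; μ^(2)=6; μ^(3)=1/2; μ^(4)=-16; μ^(5)=-38

((0, 0, 2, 0, 0); (0, 1, 0, 0, 0); (0, 0, 2, 2, 0); (1, 0, 0, 0, 2); (0, 0, 0, 1, 0))


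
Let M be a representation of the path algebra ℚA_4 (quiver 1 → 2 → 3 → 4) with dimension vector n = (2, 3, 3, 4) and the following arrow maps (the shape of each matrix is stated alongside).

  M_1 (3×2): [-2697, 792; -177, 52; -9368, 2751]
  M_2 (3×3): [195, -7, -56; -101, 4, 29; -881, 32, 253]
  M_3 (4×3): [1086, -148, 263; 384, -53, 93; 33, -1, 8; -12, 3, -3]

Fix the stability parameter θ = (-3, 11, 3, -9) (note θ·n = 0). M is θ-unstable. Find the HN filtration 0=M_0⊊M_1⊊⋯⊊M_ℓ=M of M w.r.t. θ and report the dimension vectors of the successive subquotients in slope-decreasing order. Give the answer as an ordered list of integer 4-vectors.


Via rank(M_{q-1}∘⋯∘M_p): M ≅ I[1,2], I[1,4], I[2,4], I[3,4], I[4,4].
μ_θ-semistable layers: μ^(1)=11; μ^(2)=5/3; μ^(3)=-3; μ^(4)=-9

((0, 1, 0, 0); (0, 2, 2, 2); (2, 0, 1, 1); (0, 0, 0, 1))


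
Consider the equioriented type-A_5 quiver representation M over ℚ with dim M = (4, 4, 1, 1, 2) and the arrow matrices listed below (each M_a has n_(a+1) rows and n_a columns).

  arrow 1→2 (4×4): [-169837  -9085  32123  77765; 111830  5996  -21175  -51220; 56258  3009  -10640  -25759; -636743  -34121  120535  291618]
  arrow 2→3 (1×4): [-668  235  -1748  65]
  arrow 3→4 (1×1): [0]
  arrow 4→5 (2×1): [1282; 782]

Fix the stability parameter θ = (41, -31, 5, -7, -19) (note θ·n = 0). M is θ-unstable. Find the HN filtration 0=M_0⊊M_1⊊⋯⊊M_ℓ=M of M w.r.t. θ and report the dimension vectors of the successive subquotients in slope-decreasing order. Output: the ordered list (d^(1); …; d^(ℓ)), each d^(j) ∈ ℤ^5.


Interval decomposition of M: I[1,2]^3, I[1,3], I[4,5], I[5,5].
HN type (ℓ=3): μ^(1)=5; μ^(2)=-13; μ^(3)=-19

((4, 4, 1, 0, 0); (0, 0, 0, 1, 1); (0, 0, 0, 0, 1))


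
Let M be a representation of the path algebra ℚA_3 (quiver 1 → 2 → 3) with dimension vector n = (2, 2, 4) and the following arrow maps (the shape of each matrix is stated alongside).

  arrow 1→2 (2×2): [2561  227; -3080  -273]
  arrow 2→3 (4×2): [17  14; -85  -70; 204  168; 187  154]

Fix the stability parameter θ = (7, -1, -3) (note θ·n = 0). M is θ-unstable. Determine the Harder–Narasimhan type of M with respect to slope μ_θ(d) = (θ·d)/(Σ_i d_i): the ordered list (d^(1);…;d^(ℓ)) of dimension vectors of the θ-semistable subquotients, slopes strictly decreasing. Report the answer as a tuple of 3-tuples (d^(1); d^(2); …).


Via rank(M_{q-1}∘⋯∘M_p): M ≅ I[1,2], I[1,3], I[3,3]^3.
μ_θ-semistable layers: μ^(1)=3; μ^(2)=1; μ^(3)=-3

((1, 1, 0); (1, 1, 1); (0, 0, 3))


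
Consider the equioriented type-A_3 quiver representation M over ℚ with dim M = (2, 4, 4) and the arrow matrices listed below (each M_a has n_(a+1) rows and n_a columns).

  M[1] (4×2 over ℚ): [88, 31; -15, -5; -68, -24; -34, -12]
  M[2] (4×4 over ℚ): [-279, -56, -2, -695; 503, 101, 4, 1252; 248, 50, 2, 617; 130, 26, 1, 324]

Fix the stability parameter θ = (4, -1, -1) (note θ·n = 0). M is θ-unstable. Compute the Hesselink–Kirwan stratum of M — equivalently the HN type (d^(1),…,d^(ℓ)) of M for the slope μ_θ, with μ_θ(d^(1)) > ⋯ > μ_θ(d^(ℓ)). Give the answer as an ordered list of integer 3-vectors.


Barcode: M ≅ I[1,3]^2, I[2,3]^2. HN layers by μ_θ (2 steps, strictly decreasing):
  μ^(1)=2/3; μ^(2)=-1

((2, 2, 2); (0, 2, 2))


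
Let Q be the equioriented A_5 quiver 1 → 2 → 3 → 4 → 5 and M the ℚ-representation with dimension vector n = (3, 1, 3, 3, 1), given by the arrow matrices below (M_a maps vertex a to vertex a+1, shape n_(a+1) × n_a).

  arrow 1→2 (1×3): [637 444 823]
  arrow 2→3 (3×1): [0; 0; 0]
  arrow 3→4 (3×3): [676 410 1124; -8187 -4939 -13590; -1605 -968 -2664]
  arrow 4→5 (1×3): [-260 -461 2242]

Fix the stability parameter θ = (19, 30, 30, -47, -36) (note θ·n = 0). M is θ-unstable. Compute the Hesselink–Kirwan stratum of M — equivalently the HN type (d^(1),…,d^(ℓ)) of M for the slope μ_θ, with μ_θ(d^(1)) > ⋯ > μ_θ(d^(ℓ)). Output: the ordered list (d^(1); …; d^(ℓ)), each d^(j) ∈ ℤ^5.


Interval decomposition of M: I[1,1]^2, I[1,2], I[3,3], I[3,4], I[3,5], I[4,4].
HN type (ℓ=5): μ^(1)=30; μ^(2)=19; μ^(3)=-17/2; μ^(4)=-53/3; μ^(5)=-47

((0, 1, 1, 0, 0); (3, 0, 0, 0, 0); (0, 0, 1, 1, 0); (0, 0, 1, 1, 1); (0, 0, 0, 1, 0))


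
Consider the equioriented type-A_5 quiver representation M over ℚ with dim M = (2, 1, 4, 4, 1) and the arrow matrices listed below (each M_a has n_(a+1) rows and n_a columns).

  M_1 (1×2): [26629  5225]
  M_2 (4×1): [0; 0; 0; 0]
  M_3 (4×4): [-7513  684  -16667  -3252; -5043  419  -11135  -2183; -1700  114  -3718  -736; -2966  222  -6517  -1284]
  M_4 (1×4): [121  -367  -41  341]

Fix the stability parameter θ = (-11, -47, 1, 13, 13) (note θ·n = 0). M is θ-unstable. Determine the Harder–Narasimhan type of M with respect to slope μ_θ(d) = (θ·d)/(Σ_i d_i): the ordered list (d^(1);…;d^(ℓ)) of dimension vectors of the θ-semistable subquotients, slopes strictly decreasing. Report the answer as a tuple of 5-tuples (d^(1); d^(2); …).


Interval decomposition of M: I[1,1], I[1,2], I[3,4]^3, I[3,5].
HN type (ℓ=4): μ^(1)=13; μ^(2)=1; μ^(3)=-11; μ^(4)=-29

((0, 0, 0, 4, 1); (0, 0, 4, 0, 0); (1, 0, 0, 0, 0); (1, 1, 0, 0, 0))


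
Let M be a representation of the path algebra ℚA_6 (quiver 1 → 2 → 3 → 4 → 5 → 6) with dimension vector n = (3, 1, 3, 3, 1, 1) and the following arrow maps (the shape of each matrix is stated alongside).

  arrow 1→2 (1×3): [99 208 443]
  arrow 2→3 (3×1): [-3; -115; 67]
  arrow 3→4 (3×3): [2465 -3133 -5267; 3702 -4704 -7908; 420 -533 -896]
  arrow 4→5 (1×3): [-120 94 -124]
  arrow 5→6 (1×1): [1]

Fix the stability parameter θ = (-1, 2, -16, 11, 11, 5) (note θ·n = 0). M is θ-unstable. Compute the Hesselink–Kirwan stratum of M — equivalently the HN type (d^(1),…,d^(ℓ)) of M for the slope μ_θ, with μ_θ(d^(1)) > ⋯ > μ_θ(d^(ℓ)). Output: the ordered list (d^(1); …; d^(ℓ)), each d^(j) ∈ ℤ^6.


Via rank(M_{q-1}∘⋯∘M_p): M ≅ I[1,1]^2, I[1,4], I[3,4], I[3,6].
μ_θ-semistable layers: μ^(1)=11; μ^(2)=9; μ^(3)=-1; μ^(4)=-5; μ^(5)=-16

((0, 0, 0, 2, 0, 0); (0, 0, 0, 1, 1, 1); (2, 0, 0, 0, 0, 0); (1, 1, 1, 0, 0, 0); (0, 0, 2, 0, 0, 0))


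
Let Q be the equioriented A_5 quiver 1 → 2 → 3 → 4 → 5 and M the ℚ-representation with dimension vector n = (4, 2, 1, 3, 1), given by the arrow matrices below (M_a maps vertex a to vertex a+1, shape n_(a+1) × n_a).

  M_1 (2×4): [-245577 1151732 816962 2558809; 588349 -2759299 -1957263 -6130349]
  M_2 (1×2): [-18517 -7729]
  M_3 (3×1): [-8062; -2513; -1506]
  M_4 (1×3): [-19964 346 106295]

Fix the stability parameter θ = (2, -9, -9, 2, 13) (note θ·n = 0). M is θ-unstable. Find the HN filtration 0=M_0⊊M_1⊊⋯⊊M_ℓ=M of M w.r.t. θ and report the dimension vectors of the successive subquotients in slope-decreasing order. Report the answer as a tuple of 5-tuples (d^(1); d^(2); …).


Via rank(M_{q-1}∘⋯∘M_p): M ≅ I[1,1]^2, I[1,2], I[1,4], I[4,4], I[4,5].
μ_θ-semistable layers: μ^(1)=13; μ^(2)=2; μ^(3)=-7/2; μ^(4)=-16/3

((0, 0, 0, 0, 1); (2, 0, 0, 3, 0); (1, 1, 0, 0, 0); (1, 1, 1, 0, 0))


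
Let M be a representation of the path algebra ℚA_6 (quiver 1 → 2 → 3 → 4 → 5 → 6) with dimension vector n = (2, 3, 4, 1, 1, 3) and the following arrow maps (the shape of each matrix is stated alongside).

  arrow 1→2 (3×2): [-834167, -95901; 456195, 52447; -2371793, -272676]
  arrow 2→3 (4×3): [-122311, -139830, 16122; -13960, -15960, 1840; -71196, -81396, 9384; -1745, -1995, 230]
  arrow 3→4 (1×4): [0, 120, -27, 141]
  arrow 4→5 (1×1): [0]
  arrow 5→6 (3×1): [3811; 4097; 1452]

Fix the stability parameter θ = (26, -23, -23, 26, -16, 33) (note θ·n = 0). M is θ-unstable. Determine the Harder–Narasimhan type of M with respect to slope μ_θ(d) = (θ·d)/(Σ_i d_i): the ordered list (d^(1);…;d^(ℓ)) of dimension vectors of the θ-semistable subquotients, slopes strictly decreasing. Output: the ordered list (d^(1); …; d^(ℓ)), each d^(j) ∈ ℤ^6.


Interval decomposition of M: I[1,2], I[1,3], I[2,4], I[3,3]^2, I[5,6], I[6,6]^2.
HN type (ℓ=6): μ^(1)=33; μ^(2)=26; μ^(3)=3/2; μ^(4)=-20/3; μ^(5)=-16; μ^(6)=-23

((0, 0, 0, 0, 0, 3); (0, 0, 0, 1, 0, 0); (1, 1, 0, 0, 0, 0); (1, 1, 1, 0, 0, 0); (0, 0, 0, 0, 1, 0); (0, 1, 3, 0, 0, 0))


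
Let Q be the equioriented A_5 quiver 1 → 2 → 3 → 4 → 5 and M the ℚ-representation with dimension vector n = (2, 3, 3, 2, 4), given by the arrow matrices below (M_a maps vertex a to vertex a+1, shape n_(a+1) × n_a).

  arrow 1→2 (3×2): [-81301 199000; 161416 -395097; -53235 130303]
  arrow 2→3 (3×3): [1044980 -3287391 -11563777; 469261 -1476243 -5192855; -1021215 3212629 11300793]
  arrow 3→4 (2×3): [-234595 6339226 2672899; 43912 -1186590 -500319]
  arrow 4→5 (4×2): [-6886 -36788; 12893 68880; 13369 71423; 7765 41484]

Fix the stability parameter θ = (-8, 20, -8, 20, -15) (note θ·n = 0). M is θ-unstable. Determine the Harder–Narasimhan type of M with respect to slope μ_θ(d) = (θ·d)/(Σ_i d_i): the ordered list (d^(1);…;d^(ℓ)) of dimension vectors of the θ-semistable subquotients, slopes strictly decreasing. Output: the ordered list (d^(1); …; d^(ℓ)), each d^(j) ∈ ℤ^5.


Via rank(M_{q-1}∘⋯∘M_p): M ≅ I[1,5]^2, I[2,2], I[3,3], I[5,5]^2.
μ_θ-semistable layers: μ^(1)=20; μ^(2)=17/4; μ^(3)=-8; μ^(4)=-15

((0, 1, 0, 0, 0); (0, 2, 2, 2, 2); (2, 0, 1, 0, 0); (0, 0, 0, 0, 2))


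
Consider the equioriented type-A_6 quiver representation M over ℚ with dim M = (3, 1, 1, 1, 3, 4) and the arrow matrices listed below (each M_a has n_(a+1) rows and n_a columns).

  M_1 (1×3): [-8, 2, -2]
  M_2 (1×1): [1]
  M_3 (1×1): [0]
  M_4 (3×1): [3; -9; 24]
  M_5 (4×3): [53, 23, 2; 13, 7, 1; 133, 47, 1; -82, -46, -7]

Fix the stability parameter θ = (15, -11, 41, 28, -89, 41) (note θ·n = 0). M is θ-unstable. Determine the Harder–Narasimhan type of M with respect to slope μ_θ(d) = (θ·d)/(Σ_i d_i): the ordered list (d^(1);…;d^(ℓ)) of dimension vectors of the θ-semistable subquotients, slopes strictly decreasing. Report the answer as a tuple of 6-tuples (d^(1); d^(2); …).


Interval decomposition of M: I[1,1]^2, I[1,3], I[4,5], I[5,6]^2, I[6,6]^2.
HN type (ℓ=5): μ^(1)=41; μ^(2)=15; μ^(3)=2; μ^(4)=-61/2; μ^(5)=-89

((0, 0, 1, 0, 0, 4); (2, 0, 0, 0, 0, 0); (1, 1, 0, 0, 0, 0); (0, 0, 0, 1, 1, 0); (0, 0, 0, 0, 2, 0))


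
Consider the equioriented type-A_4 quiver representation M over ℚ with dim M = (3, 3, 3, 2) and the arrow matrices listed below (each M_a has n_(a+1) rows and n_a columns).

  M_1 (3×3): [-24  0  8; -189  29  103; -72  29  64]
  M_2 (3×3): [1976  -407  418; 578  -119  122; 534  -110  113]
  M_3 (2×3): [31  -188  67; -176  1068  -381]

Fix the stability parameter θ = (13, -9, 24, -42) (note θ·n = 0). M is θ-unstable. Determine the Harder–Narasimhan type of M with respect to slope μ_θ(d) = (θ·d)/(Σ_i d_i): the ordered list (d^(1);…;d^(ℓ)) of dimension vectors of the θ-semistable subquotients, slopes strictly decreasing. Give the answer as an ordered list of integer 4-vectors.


Barcode: M ≅ I[1,1], I[1,4]^2, I[2,3]. HN layers by μ_θ (4 steps, strictly decreasing):
  μ^(1)=24; μ^(2)=13; μ^(3)=-7/2; μ^(4)=-9

((0, 0, 1, 0); (1, 0, 0, 0); (2, 2, 2, 2); (0, 1, 0, 0))


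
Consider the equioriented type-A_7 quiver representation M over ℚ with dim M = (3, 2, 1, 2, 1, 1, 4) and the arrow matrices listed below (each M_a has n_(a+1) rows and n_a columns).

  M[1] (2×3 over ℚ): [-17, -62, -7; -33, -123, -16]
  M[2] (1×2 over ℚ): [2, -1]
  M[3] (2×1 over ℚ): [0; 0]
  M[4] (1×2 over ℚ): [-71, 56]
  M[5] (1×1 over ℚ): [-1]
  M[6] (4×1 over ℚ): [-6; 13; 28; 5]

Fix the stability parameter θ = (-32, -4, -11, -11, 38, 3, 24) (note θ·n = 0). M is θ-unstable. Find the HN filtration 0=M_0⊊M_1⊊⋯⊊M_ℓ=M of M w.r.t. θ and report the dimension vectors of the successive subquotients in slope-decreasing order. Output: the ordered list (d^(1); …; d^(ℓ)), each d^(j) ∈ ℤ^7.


Via rank(M_{q-1}∘⋯∘M_p): M ≅ I[1,1], I[1,2], I[1,3], I[4,4], I[4,7], I[7,7]^3.
μ_θ-semistable layers: μ^(1)=24; μ^(2)=41/2; μ^(3)=-4; μ^(4)=-15/2; μ^(5)=-11; μ^(6)=-32

((0, 0, 0, 0, 0, 0, 4); (0, 0, 0, 0, 1, 1, 0); (0, 1, 0, 0, 0, 0, 0); (0, 1, 1, 0, 0, 0, 0); (0, 0, 0, 2, 0, 0, 0); (3, 0, 0, 0, 0, 0, 0))


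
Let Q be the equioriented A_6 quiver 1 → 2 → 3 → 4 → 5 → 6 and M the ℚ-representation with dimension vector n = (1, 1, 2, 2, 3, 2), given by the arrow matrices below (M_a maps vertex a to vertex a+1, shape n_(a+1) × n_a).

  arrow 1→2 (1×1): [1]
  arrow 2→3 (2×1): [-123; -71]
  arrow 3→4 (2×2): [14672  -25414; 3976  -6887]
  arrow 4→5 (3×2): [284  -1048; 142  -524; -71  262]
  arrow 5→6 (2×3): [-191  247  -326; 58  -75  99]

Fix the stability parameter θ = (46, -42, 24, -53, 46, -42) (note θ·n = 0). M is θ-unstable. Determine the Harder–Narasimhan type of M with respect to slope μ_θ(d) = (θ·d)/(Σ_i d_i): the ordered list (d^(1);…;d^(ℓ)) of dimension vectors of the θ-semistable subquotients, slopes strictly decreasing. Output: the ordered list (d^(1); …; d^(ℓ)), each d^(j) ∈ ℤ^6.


Via rank(M_{q-1}∘⋯∘M_p): M ≅ I[1,4], I[3,3], I[4,6], I[5,5], I[5,6].
μ_θ-semistable layers: μ^(1)=46; μ^(2)=24; μ^(3)=2; μ^(4)=-25/4; μ^(5)=-53

((0, 0, 0, 0, 1, 0); (0, 0, 1, 0, 0, 0); (0, 0, 0, 0, 2, 2); (1, 1, 1, 1, 0, 0); (0, 0, 0, 1, 0, 0))


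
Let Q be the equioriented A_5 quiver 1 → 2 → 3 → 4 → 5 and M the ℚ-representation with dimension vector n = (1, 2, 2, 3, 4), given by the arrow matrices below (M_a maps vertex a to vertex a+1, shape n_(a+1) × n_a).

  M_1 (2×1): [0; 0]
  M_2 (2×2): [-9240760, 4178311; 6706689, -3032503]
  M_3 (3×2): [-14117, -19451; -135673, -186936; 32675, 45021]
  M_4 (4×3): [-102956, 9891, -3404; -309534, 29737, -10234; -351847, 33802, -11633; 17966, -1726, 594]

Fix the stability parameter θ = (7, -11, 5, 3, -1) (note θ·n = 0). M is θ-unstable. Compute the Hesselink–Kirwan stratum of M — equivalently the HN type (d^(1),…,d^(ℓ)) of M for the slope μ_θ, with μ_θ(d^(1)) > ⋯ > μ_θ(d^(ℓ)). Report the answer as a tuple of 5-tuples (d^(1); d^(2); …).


Interval decomposition of M: I[1,1], I[2,4], I[2,5], I[4,5], I[5,5]^2.
HN type (ℓ=6): μ^(1)=7; μ^(2)=4; μ^(3)=7/3; μ^(4)=1; μ^(5)=-1; μ^(6)=-11

((1, 0, 0, 0, 0); (0, 0, 1, 1, 0); (0, 0, 1, 1, 1); (0, 0, 0, 1, 1); (0, 0, 0, 0, 2); (0, 2, 0, 0, 0))


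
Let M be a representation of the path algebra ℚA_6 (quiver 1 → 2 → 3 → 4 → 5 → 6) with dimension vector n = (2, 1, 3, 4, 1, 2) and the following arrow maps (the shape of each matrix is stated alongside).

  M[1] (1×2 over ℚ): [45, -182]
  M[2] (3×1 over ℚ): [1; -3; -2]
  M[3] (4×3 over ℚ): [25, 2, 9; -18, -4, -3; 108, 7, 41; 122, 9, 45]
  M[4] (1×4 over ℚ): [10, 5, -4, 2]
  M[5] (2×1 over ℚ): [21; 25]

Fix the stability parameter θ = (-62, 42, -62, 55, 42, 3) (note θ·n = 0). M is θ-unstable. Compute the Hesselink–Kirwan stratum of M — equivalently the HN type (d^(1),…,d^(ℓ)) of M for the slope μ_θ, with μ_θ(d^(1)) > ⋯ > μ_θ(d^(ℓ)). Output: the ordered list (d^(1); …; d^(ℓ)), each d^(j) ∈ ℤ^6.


Via rank(M_{q-1}∘⋯∘M_p): M ≅ I[1,1], I[1,4], I[3,4], I[3,6], I[4,4], I[6,6].
μ_θ-semistable layers: μ^(1)=55; μ^(2)=100/3; μ^(3)=3; μ^(4)=-10; μ^(5)=-62

((0, 0, 0, 3, 0, 0); (0, 0, 0, 1, 1, 1); (0, 0, 0, 0, 0, 1); (0, 1, 1, 0, 0, 0); (2, 0, 2, 0, 0, 0))


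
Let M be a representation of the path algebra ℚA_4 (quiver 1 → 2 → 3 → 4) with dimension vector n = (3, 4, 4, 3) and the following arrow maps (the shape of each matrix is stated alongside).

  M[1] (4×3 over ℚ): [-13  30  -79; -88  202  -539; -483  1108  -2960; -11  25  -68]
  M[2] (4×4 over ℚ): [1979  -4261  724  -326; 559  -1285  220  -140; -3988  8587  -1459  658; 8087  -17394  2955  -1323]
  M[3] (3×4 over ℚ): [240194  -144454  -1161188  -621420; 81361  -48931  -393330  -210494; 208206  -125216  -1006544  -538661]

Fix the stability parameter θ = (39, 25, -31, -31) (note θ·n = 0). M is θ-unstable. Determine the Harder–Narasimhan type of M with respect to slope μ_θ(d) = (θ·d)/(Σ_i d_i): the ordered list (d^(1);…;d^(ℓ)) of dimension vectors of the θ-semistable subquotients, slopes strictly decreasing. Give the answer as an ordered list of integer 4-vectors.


Via rank(M_{q-1}∘⋯∘M_p): M ≅ I[1,3]^2, I[1,4], I[2,2], I[3,4], I[4,4].
μ_θ-semistable layers: μ^(1)=25; μ^(2)=11; μ^(3)=1/2; μ^(4)=-31

((0, 1, 0, 0); (2, 2, 2, 0); (1, 1, 1, 1); (0, 0, 1, 2))


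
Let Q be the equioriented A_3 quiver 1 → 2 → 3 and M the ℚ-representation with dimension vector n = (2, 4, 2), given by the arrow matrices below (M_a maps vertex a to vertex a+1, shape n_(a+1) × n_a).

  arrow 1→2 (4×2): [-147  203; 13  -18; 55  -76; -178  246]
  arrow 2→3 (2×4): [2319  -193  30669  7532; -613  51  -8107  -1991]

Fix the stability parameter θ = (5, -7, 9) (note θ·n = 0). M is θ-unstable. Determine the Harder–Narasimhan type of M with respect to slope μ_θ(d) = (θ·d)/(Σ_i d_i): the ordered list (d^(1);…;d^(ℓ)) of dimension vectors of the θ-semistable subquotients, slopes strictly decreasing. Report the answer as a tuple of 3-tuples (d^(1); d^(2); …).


Barcode: M ≅ I[1,2], I[1,3], I[2,2], I[2,3]. HN layers by μ_θ (3 steps, strictly decreasing):
  μ^(1)=9; μ^(2)=-1; μ^(3)=-7

((0, 0, 2); (2, 2, 0); (0, 2, 0))


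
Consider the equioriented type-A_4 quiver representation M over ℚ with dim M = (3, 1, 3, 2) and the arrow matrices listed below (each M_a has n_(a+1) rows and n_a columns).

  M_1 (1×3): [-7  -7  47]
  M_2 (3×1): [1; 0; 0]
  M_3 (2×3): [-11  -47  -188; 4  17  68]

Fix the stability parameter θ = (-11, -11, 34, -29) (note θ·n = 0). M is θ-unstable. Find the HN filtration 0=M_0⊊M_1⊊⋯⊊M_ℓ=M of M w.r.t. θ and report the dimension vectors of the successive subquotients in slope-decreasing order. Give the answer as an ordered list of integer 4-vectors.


Interval decomposition of M: I[1,1]^2, I[1,4], I[3,3], I[3,4].
HN type (ℓ=3): μ^(1)=34; μ^(2)=5/2; μ^(3)=-11

((0, 0, 1, 0); (0, 0, 2, 2); (3, 1, 0, 0))


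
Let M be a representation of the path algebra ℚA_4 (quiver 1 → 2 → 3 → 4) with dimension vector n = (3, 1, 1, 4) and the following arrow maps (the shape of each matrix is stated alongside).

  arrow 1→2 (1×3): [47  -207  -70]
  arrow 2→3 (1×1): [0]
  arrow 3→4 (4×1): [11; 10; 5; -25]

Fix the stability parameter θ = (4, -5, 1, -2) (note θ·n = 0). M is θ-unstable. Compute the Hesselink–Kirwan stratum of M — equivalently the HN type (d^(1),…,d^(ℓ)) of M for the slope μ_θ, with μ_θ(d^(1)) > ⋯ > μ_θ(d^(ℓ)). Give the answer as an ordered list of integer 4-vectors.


Via rank(M_{q-1}∘⋯∘M_p): M ≅ I[1,1]^2, I[1,2], I[3,4], I[4,4]^3.
μ_θ-semistable layers: μ^(1)=4; μ^(2)=-1/2; μ^(3)=-2

((2, 0, 0, 0); (1, 1, 1, 1); (0, 0, 0, 3))


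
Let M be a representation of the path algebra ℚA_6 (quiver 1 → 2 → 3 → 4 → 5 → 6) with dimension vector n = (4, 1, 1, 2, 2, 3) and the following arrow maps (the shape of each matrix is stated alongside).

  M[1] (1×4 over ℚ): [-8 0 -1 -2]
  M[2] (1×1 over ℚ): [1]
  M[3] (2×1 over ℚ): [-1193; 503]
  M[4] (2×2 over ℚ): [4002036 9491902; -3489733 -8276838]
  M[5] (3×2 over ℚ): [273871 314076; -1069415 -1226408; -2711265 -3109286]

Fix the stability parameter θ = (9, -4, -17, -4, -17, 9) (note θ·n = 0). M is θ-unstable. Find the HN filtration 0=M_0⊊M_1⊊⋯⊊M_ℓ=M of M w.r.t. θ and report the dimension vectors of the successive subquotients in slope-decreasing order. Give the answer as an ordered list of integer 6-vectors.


Barcode: M ≅ I[1,1]^3, I[1,6], I[4,6], I[6,6]. HN layers by μ_θ (3 steps, strictly decreasing):
  μ^(1)=9; μ^(2)=-33/5; μ^(3)=-21/2

((3, 0, 0, 0, 0, 3); (1, 1, 1, 1, 1, 0); (0, 0, 0, 1, 1, 0))


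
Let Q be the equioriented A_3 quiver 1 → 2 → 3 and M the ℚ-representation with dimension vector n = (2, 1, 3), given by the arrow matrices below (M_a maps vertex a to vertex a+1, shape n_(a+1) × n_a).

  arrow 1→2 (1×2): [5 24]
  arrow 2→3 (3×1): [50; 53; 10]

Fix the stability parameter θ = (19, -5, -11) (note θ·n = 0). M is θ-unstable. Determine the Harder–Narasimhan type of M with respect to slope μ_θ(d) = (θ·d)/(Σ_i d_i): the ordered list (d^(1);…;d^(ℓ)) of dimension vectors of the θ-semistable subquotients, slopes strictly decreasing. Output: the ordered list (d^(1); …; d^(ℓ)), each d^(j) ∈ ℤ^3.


Barcode: M ≅ I[1,1], I[1,3], I[3,3]^2. HN layers by μ_θ (3 steps, strictly decreasing):
  μ^(1)=19; μ^(2)=1; μ^(3)=-11

((1, 0, 0); (1, 1, 1); (0, 0, 2))


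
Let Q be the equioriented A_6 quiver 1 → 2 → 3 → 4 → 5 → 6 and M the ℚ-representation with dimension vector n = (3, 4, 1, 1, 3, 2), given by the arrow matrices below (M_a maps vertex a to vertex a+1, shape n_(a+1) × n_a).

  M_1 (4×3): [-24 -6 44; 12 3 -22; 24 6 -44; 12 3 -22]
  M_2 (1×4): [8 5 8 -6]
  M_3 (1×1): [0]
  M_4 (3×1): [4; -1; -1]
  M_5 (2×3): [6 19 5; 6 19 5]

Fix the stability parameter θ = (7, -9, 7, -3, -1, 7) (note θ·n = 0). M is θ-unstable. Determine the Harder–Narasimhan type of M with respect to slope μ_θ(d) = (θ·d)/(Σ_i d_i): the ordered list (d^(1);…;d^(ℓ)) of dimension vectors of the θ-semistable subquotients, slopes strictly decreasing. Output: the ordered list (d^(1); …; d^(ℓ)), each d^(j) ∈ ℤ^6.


Via rank(M_{q-1}∘⋯∘M_p): M ≅ I[1,1]^2, I[1,3], I[2,2]^3, I[4,5], I[5,5], I[5,6], I[6,6].
μ_θ-semistable layers: μ^(1)=7; μ^(2)=-1; μ^(3)=-3; μ^(4)=-9

((2, 0, 1, 0, 0, 2); (1, 1, 0, 0, 3, 0); (0, 0, 0, 1, 0, 0); (0, 3, 0, 0, 0, 0))
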